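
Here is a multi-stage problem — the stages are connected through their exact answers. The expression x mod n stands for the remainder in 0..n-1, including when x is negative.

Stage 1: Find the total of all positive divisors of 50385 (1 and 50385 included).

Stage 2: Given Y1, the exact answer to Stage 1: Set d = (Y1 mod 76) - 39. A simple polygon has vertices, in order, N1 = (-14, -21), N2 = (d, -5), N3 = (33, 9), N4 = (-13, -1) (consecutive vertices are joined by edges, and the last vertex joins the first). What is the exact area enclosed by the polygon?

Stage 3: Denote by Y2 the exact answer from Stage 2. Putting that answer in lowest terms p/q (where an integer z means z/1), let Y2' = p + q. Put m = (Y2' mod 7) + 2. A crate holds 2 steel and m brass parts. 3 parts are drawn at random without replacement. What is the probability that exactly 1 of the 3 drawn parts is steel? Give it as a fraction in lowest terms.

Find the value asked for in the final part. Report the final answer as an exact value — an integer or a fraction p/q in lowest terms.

Stage 1: 50385 = 3 * 5 * 3359; sigma = (1 + 3) * (1 + 5) * (1 + 3359) = 4 * 6 * 3360 = 80640; answer 80640
Stage 2: Y1 = 80640; d = -35; cross terms: (-14*-5 - -35*-21)=-665, (-35*9 - 33*-5)=-150, (33*-1 - -13*9)=84, (-13*-21 - -14*-1)=259; twice the area = |-472| = 472; area = 236; answer 236
Stage 3: Y2 = 236; threaded value p + q = 237; m = 8; total draws C(10,3) = 120; favorable C(2,1)*C(8,2) = 56; P = 7/15; answer 7/15

7/15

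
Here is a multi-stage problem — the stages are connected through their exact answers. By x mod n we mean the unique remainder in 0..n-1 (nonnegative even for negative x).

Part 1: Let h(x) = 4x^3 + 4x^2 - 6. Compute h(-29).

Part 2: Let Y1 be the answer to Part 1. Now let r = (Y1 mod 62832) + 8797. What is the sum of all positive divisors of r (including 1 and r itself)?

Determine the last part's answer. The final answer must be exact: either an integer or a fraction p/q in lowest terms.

53688

Part 1: 4*(-29)^3 + 4*(-29)^2 - 6 = (-97556) + (3364) + (-6) = -94198; answer -94198
Part 2: Y1 = -94198; r = 40263; 40263 = 3 * 13421; sigma = (1 + 3) * (1 + 13421) = 4 * 13422 = 53688; answer 53688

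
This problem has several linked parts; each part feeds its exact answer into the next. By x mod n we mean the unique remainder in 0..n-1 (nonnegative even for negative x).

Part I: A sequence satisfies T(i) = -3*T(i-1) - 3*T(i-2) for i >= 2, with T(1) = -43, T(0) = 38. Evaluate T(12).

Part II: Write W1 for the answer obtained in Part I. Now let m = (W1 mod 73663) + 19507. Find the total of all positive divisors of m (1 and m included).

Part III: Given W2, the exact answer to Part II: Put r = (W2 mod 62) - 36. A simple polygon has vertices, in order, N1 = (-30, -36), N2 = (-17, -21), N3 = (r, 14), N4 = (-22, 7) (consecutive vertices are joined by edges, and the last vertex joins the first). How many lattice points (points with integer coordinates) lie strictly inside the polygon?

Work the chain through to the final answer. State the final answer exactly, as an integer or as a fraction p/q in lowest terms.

Part I: T(2) = -3*(-43) - 3*(38) = 15; iterating: T(2)=15, T(3)=84, T(4)=-297, T(5)=639, T(6)=-1026, T(7)=1161, T(8)=-405, T(9)=-2268, T(10)=8019, T(11)=-17253, T(12)=27702; answer 27702
Part II: W1 = 27702; m = 47209; 47209 = 17 * 2777; sigma = (1 + 17) * (1 + 2777) = 18 * 2778 = 50004; answer 50004
Part III: W2 = 50004; r = -4; cross terms: (-30*-21 - -17*-36)=18, (-17*14 - -4*-21)=-322, (-4*7 - -22*14)=280, (-22*-36 - -30*7)=1002; twice the area = |978| = 978; area = 489; boundary points = 1 + 1 + 1 + 1 = 4; strictly interior points = area - boundary/2 + 1 = 488; answer 488

488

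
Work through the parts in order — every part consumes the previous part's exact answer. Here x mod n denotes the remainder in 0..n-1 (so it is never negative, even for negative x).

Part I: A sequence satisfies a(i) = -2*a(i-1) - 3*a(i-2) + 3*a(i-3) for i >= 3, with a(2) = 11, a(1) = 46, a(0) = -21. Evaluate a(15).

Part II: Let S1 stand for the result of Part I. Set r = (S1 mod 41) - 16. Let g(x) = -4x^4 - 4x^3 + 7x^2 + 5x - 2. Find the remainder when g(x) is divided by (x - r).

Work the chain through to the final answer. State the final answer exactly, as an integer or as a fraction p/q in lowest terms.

Part I: a(3) = -2*(11) - 3*(46) + 3*(-21) = -223; iterating: a(3)=-223, a(4)=551, a(5)=-400, a(6)=-1522, a(7)=5897, a(8)=-8428, a(9)=-5401, a(10)=53777, a(11)=-116635, a(12)=55736, a(13)=399764, a(14)=-1316641, a(15)=1601198; answer 1601198
Part II: S1 = 1601198; r = 9; remainder = value at the root: -4*(9)^4 - 4*(9)^3 + 7*(9)^2 + 5*(9)^1 - 2 = (-26244) + (-2916) + (567) + (45) + (-2) = -28550; answer -28550

-28550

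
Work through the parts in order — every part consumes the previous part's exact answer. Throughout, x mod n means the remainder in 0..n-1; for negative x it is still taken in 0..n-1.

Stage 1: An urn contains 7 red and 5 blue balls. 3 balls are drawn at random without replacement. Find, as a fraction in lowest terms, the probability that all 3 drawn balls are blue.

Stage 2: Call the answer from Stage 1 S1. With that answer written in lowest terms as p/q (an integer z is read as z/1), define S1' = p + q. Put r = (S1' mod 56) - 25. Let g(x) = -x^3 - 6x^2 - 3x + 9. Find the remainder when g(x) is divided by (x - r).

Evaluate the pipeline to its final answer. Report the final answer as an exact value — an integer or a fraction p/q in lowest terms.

-1

Stage 1: total draws C(12,3) = 220; favorable C(5,3) = 10; P = 1/22; answer 1/22
Stage 2: S1 = 1/22; threaded value p + q = 23; r = -2; remainder = value at the root: -1*(-2)^3 - 6*(-2)^2 - 3*(-2)^1 + 9 = (8) + (-24) + (6) + (9) = -1; answer -1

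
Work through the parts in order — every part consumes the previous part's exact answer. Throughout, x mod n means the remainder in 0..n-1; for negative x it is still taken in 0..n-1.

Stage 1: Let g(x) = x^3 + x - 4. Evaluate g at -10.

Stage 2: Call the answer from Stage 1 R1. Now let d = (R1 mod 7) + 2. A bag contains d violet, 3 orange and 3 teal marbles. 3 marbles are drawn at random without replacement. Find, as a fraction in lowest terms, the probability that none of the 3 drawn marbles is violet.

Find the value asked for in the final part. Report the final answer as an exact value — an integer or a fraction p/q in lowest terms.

Stage 1: 1*(-10)^3 + 1*(-10)^1 - 4 = (-1000) + (-10) + (-4) = -1014; answer -1014
Stage 2: R1 = -1014; d = 3; total draws C(9,3) = 84; favorable C(6,3) = 20; P = 5/21; answer 5/21

5/21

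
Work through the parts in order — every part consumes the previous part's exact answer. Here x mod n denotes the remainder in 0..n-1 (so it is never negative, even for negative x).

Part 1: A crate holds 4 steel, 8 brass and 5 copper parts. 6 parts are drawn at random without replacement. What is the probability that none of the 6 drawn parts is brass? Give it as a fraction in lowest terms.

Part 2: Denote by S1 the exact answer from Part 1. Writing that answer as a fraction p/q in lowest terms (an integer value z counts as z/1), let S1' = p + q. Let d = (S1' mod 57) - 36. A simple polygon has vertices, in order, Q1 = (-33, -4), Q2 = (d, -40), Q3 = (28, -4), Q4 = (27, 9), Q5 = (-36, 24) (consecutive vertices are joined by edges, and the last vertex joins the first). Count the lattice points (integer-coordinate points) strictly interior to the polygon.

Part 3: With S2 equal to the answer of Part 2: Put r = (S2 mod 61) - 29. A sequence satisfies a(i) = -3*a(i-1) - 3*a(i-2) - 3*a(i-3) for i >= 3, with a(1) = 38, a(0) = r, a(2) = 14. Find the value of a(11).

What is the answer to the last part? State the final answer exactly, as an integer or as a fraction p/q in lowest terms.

Part 1: total draws C(17,6) = 12376; favorable C(9,6) = 84; P = 3/442; answer 3/442
Part 2: S1 = 3/442; threaded value p + q = 445; d = 10; cross terms: (-33*-40 - 10*-4)=1360, (10*-4 - 28*-40)=1080, (28*9 - 27*-4)=360, (27*24 - -36*9)=972, (-36*-4 - -33*24)=936; twice the area = |4708| = 4708; area = 2354; boundary points = 1 + 18 + 1 + 3 + 1 = 24; strictly interior points = area - boundary/2 + 1 = 2343; answer 2343
Part 3: S2 = 2343; r = -4; a(3) = -3*(14) - 3*(38) - 3*(-4) = -144; iterating: a(3)=-144, a(4)=276, a(5)=-438, a(6)=918, a(7)=-2268, a(8)=5364, a(9)=-12042, a(10)=26838, a(11)=-60480; answer -60480

-60480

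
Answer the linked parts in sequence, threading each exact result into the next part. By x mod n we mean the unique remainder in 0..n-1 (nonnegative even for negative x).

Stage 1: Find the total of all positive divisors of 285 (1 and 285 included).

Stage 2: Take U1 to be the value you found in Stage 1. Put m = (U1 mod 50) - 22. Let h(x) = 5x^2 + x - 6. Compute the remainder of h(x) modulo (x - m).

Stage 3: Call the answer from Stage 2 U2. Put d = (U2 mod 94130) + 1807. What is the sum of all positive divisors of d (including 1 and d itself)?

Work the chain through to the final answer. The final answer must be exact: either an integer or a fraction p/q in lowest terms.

2130

Stage 1: 285 = 3 * 5 * 19; sigma = (1 + 3) * (1 + 5) * (1 + 19) = 4 * 6 * 20 = 480; answer 480
Stage 2: U1 = 480; m = 8; remainder = value at the root: 5*(8)^2 + 1*(8)^1 - 6 = (320) + (8) + (-6) = 322; answer 322
Stage 3: U2 = 322; d = 2129; 2129 is prime, so its only divisors are 1 and 2129; sigma = 1 + 2129 = 2130; answer 2130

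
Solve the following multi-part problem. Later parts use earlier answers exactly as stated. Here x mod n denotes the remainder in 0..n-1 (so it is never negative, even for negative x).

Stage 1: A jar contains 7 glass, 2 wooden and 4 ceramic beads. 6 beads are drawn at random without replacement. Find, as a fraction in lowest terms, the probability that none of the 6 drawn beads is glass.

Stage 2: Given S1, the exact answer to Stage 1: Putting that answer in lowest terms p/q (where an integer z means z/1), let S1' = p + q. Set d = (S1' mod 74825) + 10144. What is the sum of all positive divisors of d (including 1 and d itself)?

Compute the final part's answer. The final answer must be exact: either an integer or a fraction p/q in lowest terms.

Stage 1: total draws C(13,6) = 1716; favorable C(6,6) = 1; P = 1/1716; answer 1/1716
Stage 2: S1 = 1/1716; threaded value p + q = 1717; d = 11861; 11861 = 29 * 409; sigma = (1 + 29) * (1 + 409) = 30 * 410 = 12300; answer 12300

12300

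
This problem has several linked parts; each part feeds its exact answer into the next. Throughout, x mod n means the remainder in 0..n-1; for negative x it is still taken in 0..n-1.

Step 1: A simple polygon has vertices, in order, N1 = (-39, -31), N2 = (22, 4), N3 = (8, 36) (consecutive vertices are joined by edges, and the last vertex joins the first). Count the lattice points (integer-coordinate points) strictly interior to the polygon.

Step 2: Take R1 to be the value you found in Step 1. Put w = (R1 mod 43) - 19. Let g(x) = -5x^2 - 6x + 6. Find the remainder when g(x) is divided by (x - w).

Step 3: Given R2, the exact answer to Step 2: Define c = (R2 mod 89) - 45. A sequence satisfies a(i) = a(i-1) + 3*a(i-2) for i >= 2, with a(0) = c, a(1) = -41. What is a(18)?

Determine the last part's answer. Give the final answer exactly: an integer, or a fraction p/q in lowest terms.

Step 1: cross terms: (-39*4 - 22*-31)=526, (22*36 - 8*4)=760, (8*-31 - -39*36)=1156; twice the area = |2442| = 2442; area = 1221; boundary points = 1 + 2 + 1 = 4; strictly interior points = area - boundary/2 + 1 = 1220; answer 1220
Step 2: R1 = 1220; w = -3; remainder = value at the root: -5*(-3)^2 - 6*(-3)^1 + 6 = (-45) + (18) + (6) = -21; answer -21
Step 3: R2 = -21; c = 23; a(2) = 1*(-41) + 3*(23) = 28; iterating: a(2)=28, a(3)=-95, a(4)=-11, a(5)=-296, a(6)=-329, a(7)=-1217, a(8)=-2204, a(9)=-5855, a(10)=-12467, a(11)=-30032, a(12)=-67433, a(13)=-157529, a(14)=-359828, a(15)=-832415, a(16)=-1911899, a(17)=-4409144, a(18)=-10144841; answer -10144841

-10144841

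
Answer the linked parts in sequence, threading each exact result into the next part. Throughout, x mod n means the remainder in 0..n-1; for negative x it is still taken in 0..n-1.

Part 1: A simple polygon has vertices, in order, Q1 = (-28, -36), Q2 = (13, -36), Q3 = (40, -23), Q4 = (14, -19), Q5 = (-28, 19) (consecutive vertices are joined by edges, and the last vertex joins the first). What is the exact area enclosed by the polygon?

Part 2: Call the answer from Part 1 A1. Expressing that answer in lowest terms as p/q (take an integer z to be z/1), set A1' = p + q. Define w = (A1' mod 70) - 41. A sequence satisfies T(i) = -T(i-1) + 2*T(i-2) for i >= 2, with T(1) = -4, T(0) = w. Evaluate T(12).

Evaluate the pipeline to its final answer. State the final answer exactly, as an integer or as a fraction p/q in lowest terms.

-16396

Part 1: cross terms: (-28*-36 - 13*-36)=1476, (13*-23 - 40*-36)=1141, (40*-19 - 14*-23)=-438, (14*19 - -28*-19)=-266, (-28*-36 - -28*19)=1540; twice the area = |3453| = 3453; area = 3453/2; answer 3453/2
Part 2: A1 = 3453/2; threaded value p + q = 3455; w = -16; T(2) = -1*(-4) + 2*(-16) = -28; iterating: T(2)=-28, T(3)=20, T(4)=-76, T(5)=116, T(6)=-268, T(7)=500, T(8)=-1036, T(9)=2036, T(10)=-4108, T(11)=8180, T(12)=-16396; answer -16396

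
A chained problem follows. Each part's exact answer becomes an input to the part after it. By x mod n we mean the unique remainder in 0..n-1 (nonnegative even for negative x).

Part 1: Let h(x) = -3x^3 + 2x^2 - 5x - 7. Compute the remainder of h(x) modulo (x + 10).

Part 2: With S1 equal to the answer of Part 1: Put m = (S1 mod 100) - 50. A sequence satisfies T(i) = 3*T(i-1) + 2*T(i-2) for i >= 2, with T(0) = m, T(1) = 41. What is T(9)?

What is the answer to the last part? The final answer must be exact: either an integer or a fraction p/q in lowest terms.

828977

Part 1: remainder = value at the root: -3*(-10)^3 + 2*(-10)^2 - 5*(-10)^1 - 7 = (3000) + (200) + (50) + (-7) = 3243; answer 3243
Part 2: S1 = 3243; m = -7; T(2) = 3*(41) + 2*(-7) = 109; iterating: T(2)=109, T(3)=409, T(4)=1445, T(5)=5153, T(6)=18349, T(7)=65353, T(8)=232757, T(9)=828977; answer 828977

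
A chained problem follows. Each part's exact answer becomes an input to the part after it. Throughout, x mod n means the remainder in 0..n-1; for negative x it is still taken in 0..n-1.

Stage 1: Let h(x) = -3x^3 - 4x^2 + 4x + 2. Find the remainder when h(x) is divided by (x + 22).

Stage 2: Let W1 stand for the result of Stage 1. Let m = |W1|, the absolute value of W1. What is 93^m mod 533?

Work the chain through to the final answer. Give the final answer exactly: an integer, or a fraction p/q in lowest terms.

Stage 1: remainder = value at the root: -3*(-22)^3 - 4*(-22)^2 + 4*(-22)^1 + 2 = (31944) + (-1936) + (-88) + (2) = 29922; answer 29922
Stage 2: W1 = 29922; m = 29922; squarings mod 533: 93^1=93, 93^2=121, 93^4=250, 93^8=139, 93^16=133, 93^32=100, 93^64=406, 93^128=139, 93^256=133, 93^512=100, 93^1024=406, 93^2048=139, 93^4096=133, 93^8192=100, 93^16384=406; 93^29922 = 93^2 * 93^32 * 93^64 * 93^128 * 93^1024 * 93^4096 * 93^8192 * 93^16384 = 285 (mod 533); answer 285

285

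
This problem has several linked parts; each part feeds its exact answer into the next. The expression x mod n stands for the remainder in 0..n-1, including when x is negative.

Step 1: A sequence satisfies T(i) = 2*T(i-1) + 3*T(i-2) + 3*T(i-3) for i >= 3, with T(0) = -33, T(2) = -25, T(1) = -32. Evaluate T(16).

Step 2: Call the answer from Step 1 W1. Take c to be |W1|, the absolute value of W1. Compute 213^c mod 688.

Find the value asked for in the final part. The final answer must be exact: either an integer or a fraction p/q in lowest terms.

Step 1: T(3) = 2*(-25) + 3*(-32) + 3*(-33) = -245; iterating: T(3)=-245, T(4)=-661, T(5)=-2132, T(6)=-6982, T(7)=-22343, T(8)=-72028, T(9)=-232031, T(10)=-747175, T(11)=-2406527, T(12)=-7750672, T(13)=-24962450, T(14)=-80396497, T(15)=-258932360, T(16)=-833941561; answer -833941561
Step 2: W1 = -833941561; c = 833941561; squarings mod 688: 213^1=213, 213^2=649, 213^4=145, 213^8=385, 213^16=305, 213^32=145, 213^64=385, 213^128=305, 213^256=145, 213^512=385, 213^1024=305, 213^2048=145, 213^4096=385, 213^8192=305, 213^16384=145, 213^32768=385, 213^65536=305, 213^131072=145, 213^262144=385, 213^524288=305, 213^1048576=145, 213^2097152=385, 213^4194304=305, 213^8388608=145, 213^16777216=385, 213^33554432=305, 213^67108864=145, 213^134217728=385, 213^268435456=305, 213^536870912=145; 213^833941561 = 213^1 * 213^8 * 213^16 * 213^32 * 213^4096 * 213^8192 * 213^16384 * 213^32768 * 213^262144 * 213^1048576 * 213^2097152 * 213^8388608 * 213^16777216 * 213^268435456 * 213^536870912 = 613 (mod 688); answer 613

613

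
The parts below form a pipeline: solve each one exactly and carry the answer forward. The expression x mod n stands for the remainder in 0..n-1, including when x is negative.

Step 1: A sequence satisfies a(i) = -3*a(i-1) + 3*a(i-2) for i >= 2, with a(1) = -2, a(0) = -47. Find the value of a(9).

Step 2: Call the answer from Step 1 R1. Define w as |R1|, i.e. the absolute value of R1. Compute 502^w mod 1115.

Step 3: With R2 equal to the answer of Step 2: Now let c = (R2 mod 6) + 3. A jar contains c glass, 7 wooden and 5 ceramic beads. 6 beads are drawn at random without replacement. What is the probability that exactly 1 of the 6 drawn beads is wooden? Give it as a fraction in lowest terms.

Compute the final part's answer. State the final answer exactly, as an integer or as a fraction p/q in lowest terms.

63/572

Step 1: a(2) = -3*(-2) + 3*(-47) = -135; iterating: a(2)=-135, a(3)=399, a(4)=-1602, a(5)=6003, a(6)=-22815, a(7)=86454, a(8)=-327807, a(9)=1242783; answer 1242783
Step 2: R1 = 1242783; w = 1242783; squarings mod 1115: 502^1=502, 502^2=14, 502^4=196, 502^8=506, 502^16=701, 502^32=801, 502^64=476, 502^128=231, 502^256=956, 502^512=751, 502^1024=926, 502^2048=41, 502^4096=566, 502^8192=351, 502^16384=551, 502^32768=321, 502^65536=461, 502^131072=671, 502^262144=896, 502^524288=16, 502^1048576=256; 502^1242783 = 502^1 * 502^2 * 502^4 * 502^8 * 502^16 * 502^128 * 502^512 * 502^1024 * 502^4096 * 502^8192 * 502^16384 * 502^32768 * 502^131072 * 502^1048576 = 253 (mod 1115); answer 253
Step 3: R2 = 253; c = 4; total draws C(16,6) = 8008; favorable C(7,1)*C(9,5) = 882; P = 63/572; answer 63/572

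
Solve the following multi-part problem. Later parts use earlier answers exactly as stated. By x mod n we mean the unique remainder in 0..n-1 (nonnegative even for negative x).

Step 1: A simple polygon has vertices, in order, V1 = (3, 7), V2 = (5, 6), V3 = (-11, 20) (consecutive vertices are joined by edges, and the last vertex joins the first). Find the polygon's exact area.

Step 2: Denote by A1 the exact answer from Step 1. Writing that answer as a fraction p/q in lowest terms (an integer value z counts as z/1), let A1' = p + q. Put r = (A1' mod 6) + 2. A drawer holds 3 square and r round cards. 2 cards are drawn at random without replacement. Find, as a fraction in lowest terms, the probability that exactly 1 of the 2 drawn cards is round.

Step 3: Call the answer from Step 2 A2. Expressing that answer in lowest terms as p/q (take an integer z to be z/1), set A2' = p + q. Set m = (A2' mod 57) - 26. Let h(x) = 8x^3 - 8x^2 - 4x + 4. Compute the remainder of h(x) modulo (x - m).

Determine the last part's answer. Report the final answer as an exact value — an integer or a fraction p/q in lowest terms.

-49172

Step 1: cross terms: (3*6 - 5*7)=-17, (5*20 - -11*6)=166, (-11*7 - 3*20)=-137; twice the area = |12| = 12; area = 6; answer 6
Step 2: A1 = 6; threaded value p + q = 7; r = 3; total draws C(6,2) = 15; favorable C(3,1)*C(3,1) = 9; P = 3/5; answer 3/5
Step 3: A2 = 3/5; threaded value p + q = 8; m = -18; remainder = value at the root: 8*(-18)^3 - 8*(-18)^2 - 4*(-18)^1 + 4 = (-46656) + (-2592) + (72) + (4) = -49172; answer -49172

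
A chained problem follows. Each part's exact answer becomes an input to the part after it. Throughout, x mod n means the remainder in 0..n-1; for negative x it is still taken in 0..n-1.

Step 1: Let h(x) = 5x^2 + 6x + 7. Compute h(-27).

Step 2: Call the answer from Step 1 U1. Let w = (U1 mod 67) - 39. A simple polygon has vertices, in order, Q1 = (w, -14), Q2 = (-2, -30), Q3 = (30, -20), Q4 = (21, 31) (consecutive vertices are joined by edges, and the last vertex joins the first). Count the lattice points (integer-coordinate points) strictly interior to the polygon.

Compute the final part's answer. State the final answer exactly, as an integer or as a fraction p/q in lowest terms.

1984

Step 1: 5*(-27)^2 + 6*(-27)^1 + 7 = (3645) + (-162) + (7) = 3490; answer 3490
Step 2: U1 = 3490; w = -33; cross terms: (-33*-30 - -2*-14)=962, (-2*-20 - 30*-30)=940, (30*31 - 21*-20)=1350, (21*-14 - -33*31)=729; twice the area = |3981| = 3981; area = 3981/2; boundary points = 1 + 2 + 3 + 9 = 15; strictly interior points = area - boundary/2 + 1 = 1984; answer 1984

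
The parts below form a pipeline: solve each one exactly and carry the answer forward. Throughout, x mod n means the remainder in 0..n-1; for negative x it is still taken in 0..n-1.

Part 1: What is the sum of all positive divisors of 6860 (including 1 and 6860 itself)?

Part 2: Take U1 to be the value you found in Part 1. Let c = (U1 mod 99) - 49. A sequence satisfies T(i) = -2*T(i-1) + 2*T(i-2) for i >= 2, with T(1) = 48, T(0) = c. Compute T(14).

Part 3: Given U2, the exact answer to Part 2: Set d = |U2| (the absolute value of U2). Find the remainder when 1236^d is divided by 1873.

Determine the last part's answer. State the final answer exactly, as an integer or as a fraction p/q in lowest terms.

Part 1: 6860 = 2^2 * 5 * 7^3; sigma = (1 + 2 + 4) * (1 + 5) * (1 + 7 + 49 + 343) = 7 * 6 * 400 = 16800; answer 16800
Part 2: U1 = 16800; c = 20; T(2) = -2*(48) + 2*(20) = -56; iterating: T(2)=-56, T(3)=208, T(4)=-528, T(5)=1472, T(6)=-4000, T(7)=10944, T(8)=-29888, T(9)=81664, T(10)=-223104, T(11)=609536, T(12)=-1665280, T(13)=4549632, T(14)=-12429824; answer -12429824
Part 3: U2 = -12429824; d = 12429824; squarings mod 1873: 1236^1=1236, 1236^2=1201, 1236^4=191, 1236^8=894, 1236^16=1338, 1236^32=1529, 1236^64=337, 1236^128=1189, 1236^256=1479, 1236^512=1650, 1236^1024=1031, 1236^2048=970, 1236^4096=654, 1236^8192=672, 1236^16384=191, 1236^32768=894, 1236^65536=1338, 1236^131072=1529, 1236^262144=337, 1236^524288=1189, 1236^1048576=1479, 1236^2097152=1650, 1236^4194304=1031, 1236^8388608=970; 1236^12429824 = 1236^512 * 1236^2048 * 1236^8192 * 1236^32768 * 1236^65536 * 1236^262144 * 1236^524288 * 1236^1048576 * 1236^2097152 * 1236^8388608 = 1564 (mod 1873); answer 1564

1564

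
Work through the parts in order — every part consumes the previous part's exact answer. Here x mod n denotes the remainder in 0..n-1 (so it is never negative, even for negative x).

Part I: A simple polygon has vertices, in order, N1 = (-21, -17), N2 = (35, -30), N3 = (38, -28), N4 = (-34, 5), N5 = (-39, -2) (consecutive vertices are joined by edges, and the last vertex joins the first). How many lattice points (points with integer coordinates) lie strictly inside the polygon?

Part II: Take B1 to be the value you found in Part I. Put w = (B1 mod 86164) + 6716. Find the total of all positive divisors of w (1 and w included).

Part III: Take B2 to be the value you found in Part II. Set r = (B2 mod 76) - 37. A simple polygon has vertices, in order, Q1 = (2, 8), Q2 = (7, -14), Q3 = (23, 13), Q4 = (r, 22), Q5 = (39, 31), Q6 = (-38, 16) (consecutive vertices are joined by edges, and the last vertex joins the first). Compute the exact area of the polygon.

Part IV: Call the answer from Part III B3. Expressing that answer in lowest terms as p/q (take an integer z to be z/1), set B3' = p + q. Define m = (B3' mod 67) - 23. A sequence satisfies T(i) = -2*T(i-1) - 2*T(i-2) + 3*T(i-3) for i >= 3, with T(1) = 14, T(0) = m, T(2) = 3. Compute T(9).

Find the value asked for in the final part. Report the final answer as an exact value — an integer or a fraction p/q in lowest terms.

Part I: cross terms: (-21*-30 - 35*-17)=1225, (35*-28 - 38*-30)=160, (38*5 - -34*-28)=-762, (-34*-2 - -39*5)=263, (-39*-17 - -21*-2)=621; twice the area = |1507| = 1507; area = 1507/2; boundary points = 1 + 1 + 3 + 1 + 3 = 9; strictly interior points = area - boundary/2 + 1 = 750; answer 750
Part II: B1 = 750; w = 7466; 7466 = 2 * 3733; sigma = (1 + 2) * (1 + 3733) = 3 * 3734 = 11202; answer 11202
Part III: B2 = 11202; r = -7; cross terms: (2*-14 - 7*8)=-84, (7*13 - 23*-14)=413, (23*22 - -7*13)=597, (-7*31 - 39*22)=-1075, (39*16 - -38*31)=1802, (-38*8 - 2*16)=-336; twice the area = |1317| = 1317; area = 1317/2; answer 1317/2
Part IV: B3 = 1317/2; threaded value p + q = 1319; m = 23; T(3) = -2*(3) - 2*(14) + 3*(23) = 35; iterating: T(3)=35, T(4)=-34, T(5)=7, T(6)=159, T(7)=-434, T(8)=571, T(9)=203; answer 203

203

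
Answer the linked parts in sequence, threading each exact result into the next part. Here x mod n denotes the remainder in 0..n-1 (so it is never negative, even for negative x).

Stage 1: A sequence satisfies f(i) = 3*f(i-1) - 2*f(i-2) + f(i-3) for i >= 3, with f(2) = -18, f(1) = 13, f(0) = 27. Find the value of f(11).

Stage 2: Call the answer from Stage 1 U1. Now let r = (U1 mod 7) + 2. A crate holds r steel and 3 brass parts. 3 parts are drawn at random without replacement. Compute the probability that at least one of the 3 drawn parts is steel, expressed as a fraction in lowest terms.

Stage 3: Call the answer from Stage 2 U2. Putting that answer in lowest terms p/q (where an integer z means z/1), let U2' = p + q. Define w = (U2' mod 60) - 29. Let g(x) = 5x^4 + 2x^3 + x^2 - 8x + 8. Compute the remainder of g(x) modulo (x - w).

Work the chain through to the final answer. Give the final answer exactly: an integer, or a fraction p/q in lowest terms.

48188

Stage 1: f(3) = 3*(-18) - 2*(13) + 1*(27) = -53; iterating: f(3)=-53, f(4)=-110, f(5)=-242, f(6)=-559, f(7)=-1303, f(8)=-3033, f(9)=-7052, f(10)=-16393, f(11)=-38108; answer -38108
Stage 2: U1 = -38108; r = 2; total draws C(5,3) = 10; complement C(3,3) = 1; favorable 10 - 1 = 9; P = 9/10; answer 9/10
Stage 3: U2 = 9/10; threaded value p + q = 19; w = -10; remainder = value at the root: 5*(-10)^4 + 2*(-10)^3 + 1*(-10)^2 - 8*(-10)^1 + 8 = (50000) + (-2000) + (100) + (80) + (8) = 48188; answer 48188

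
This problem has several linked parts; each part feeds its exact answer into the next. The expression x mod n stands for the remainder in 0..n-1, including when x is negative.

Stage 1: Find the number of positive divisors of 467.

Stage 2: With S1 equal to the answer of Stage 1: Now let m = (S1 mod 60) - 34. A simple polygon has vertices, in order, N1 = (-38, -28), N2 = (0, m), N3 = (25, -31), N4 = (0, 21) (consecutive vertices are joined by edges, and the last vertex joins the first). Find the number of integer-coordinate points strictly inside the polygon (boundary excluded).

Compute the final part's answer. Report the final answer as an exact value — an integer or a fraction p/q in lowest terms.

Stage 1: 467 is prime, so its only divisors are 1 and 467; count = 2; answer 2
Stage 2: S1 = 2; m = -32; cross terms: (-38*-32 - 0*-28)=1216, (0*-31 - 25*-32)=800, (25*21 - 0*-31)=525, (0*-28 - -38*21)=798; twice the area = |3339| = 3339; area = 3339/2; boundary points = 2 + 1 + 1 + 1 = 5; strictly interior points = area - boundary/2 + 1 = 1668; answer 1668

1668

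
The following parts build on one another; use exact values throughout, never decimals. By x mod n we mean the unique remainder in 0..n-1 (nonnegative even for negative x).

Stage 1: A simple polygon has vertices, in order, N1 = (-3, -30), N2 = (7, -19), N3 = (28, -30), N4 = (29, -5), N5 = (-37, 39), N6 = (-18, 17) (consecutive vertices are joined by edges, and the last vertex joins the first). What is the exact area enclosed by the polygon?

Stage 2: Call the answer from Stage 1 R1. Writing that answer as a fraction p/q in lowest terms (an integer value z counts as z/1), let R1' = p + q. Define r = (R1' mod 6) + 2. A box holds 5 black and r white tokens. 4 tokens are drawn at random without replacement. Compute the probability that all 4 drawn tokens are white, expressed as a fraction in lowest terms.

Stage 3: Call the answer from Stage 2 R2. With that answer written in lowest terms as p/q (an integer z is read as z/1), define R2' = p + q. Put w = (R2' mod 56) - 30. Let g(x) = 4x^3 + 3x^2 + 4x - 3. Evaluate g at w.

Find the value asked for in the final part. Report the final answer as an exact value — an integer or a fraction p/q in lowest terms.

Stage 1: cross terms: (-3*-19 - 7*-30)=267, (7*-30 - 28*-19)=322, (28*-5 - 29*-30)=730, (29*39 - -37*-5)=946, (-37*17 - -18*39)=73, (-18*-30 - -3*17)=591; twice the area = |2929| = 2929; area = 2929/2; answer 2929/2
Stage 2: R1 = 2929/2; threaded value p + q = 2931; r = 5; total draws C(10,4) = 210; favorable C(5,4) = 5; P = 1/42; answer 1/42
Stage 3: R2 = 1/42; threaded value p + q = 43; w = 13; 4*(13)^3 + 3*(13)^2 + 4*(13)^1 - 3 = (8788) + (507) + (52) + (-3) = 9344; answer 9344

9344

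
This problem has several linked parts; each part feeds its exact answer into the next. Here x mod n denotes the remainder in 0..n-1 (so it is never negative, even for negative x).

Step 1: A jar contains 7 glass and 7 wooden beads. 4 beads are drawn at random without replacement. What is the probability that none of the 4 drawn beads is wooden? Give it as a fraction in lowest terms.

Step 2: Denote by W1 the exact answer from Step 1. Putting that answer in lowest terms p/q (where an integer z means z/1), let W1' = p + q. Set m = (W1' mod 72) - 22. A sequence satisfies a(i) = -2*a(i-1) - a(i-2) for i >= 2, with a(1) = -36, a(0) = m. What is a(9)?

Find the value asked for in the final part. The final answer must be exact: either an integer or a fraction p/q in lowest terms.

-468

Step 1: total draws C(14,4) = 1001; favorable C(7,4) = 35; P = 5/143; answer 5/143
Step 2: W1 = 5/143; threaded value p + q = 148; m = -18; a(2) = -2*(-36) - 1*(-18) = 90; iterating: a(2)=90, a(3)=-144, a(4)=198, a(5)=-252, a(6)=306, a(7)=-360, a(8)=414, a(9)=-468; answer -468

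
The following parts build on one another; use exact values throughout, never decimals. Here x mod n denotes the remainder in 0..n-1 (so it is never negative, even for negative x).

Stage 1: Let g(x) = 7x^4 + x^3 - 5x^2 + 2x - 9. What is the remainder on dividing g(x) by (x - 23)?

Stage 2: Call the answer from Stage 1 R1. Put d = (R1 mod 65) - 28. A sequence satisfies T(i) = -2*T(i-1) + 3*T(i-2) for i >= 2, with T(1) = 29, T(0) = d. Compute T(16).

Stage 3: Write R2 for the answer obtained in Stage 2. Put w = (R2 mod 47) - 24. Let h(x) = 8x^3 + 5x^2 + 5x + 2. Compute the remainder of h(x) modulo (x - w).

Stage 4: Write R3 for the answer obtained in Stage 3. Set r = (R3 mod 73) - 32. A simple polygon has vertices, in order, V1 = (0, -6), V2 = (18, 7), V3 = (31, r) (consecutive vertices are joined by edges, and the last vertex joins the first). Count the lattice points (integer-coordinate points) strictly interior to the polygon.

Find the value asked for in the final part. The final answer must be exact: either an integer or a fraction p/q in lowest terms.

Stage 1: remainder = value at the root: 7*(23)^4 + 1*(23)^3 - 5*(23)^2 + 2*(23)^1 - 9 = (1958887) + (12167) + (-2645) + (46) + (-9) = 1968446; answer 1968446
Stage 2: R1 = 1968446; d = 23; T(2) = -2*(29) + 3*(23) = 11; iterating: T(2)=11, T(3)=65, T(4)=-97, T(5)=389, T(6)=-1069, T(7)=3305, T(8)=-9817, T(9)=29549, T(10)=-88549, T(11)=265745, T(12)=-797137, T(13)=2391509, T(14)=-7174429, T(15)=21523385, T(16)=-64570057; answer -64570057
Stage 3: R2 = -64570057; w = -24; remainder = value at the root: 8*(-24)^3 + 5*(-24)^2 + 5*(-24)^1 + 2 = (-110592) + (2880) + (-120) + (2) = -107830; answer -107830
Stage 4: R3 = -107830; r = 32; cross terms: (0*7 - 18*-6)=108, (18*32 - 31*7)=359, (31*-6 - 0*32)=-186; twice the area = |281| = 281; area = 281/2; boundary points = 1 + 1 + 1 = 3; strictly interior points = area - boundary/2 + 1 = 140; answer 140

140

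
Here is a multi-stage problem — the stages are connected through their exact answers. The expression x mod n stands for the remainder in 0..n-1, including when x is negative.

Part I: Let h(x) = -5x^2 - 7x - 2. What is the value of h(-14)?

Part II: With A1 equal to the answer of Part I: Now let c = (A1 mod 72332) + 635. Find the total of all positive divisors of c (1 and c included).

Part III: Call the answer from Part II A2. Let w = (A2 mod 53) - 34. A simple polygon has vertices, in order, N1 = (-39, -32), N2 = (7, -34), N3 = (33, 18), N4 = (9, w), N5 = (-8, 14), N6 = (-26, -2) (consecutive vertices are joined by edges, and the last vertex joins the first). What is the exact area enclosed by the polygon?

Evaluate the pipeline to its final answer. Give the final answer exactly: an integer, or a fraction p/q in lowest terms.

4511/2

Part I: -5*(-14)^2 - 7*(-14)^1 - 2 = (-980) + (98) + (-2) = -884; answer -884
Part II: A1 = -884; c = 72083; 72083 = 11 * 6553; sigma = (1 + 11) * (1 + 6553) = 12 * 6554 = 78648; answer 78648
Part III: A2 = 78648; w = 15; cross terms: (-39*-34 - 7*-32)=1550, (7*18 - 33*-34)=1248, (33*15 - 9*18)=333, (9*14 - -8*15)=246, (-8*-2 - -26*14)=380, (-26*-32 - -39*-2)=754; twice the area = |4511| = 4511; area = 4511/2; answer 4511/2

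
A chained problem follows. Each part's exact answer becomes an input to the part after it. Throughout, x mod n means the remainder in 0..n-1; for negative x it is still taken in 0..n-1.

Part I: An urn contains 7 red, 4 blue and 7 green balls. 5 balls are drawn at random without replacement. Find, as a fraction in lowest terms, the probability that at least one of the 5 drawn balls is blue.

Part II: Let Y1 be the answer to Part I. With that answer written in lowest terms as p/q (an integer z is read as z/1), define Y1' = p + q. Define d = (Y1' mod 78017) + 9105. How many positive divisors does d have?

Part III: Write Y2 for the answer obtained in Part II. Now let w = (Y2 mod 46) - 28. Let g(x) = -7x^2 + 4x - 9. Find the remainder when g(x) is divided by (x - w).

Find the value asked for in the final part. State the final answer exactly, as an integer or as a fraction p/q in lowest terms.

-2889

Part I: total draws C(18,5) = 8568; complement C(14,5) = 2002; favorable 8568 - 2002 = 6566; P = 469/612; answer 469/612
Part II: Y1 = 469/612; threaded value p + q = 1081; d = 10186; 10186 = 2 * 11 * 463; number of divisors = (1+1) * (1+1) * (1+1) = 8; answer 8
Part III: Y2 = 8; w = -20; remainder = value at the root: -7*(-20)^2 + 4*(-20)^1 - 9 = (-2800) + (-80) + (-9) = -2889; answer -2889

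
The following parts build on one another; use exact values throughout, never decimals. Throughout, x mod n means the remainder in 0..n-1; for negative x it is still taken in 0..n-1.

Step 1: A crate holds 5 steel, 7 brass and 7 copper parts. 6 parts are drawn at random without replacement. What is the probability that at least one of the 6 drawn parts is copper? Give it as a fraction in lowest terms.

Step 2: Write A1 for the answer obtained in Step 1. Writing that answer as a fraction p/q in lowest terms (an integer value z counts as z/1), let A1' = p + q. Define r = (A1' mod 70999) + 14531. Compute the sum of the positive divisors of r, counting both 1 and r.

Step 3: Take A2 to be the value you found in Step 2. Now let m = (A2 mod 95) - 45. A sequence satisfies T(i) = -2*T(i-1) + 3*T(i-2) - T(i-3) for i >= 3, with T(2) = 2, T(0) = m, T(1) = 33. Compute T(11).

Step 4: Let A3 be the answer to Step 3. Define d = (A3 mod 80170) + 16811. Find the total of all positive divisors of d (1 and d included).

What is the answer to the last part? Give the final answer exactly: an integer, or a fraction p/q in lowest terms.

Step 1: total draws C(19,6) = 27132; complement C(12,6) = 924; favorable 27132 - 924 = 26208; P = 312/323; answer 312/323
Step 2: A1 = 312/323; threaded value p + q = 635; r = 15166; 15166 = 2 * 7583; sigma = (1 + 2) * (1 + 7583) = 3 * 7584 = 22752; answer 22752
Step 3: A2 = 22752; m = 2; T(3) = -2*(2) + 3*(33) - 1*(2) = 93; iterating: T(3)=93, T(4)=-213, T(5)=703, T(6)=-2138, T(7)=6598, T(8)=-20313, T(9)=62558, T(10)=-192653, T(11)=593293; answer 593293
Step 4: A3 = 593293; d = 48914; 48914 = 2 * 37 * 661; sigma = (1 + 2) * (1 + 37) * (1 + 661) = 3 * 38 * 662 = 75468; answer 75468

75468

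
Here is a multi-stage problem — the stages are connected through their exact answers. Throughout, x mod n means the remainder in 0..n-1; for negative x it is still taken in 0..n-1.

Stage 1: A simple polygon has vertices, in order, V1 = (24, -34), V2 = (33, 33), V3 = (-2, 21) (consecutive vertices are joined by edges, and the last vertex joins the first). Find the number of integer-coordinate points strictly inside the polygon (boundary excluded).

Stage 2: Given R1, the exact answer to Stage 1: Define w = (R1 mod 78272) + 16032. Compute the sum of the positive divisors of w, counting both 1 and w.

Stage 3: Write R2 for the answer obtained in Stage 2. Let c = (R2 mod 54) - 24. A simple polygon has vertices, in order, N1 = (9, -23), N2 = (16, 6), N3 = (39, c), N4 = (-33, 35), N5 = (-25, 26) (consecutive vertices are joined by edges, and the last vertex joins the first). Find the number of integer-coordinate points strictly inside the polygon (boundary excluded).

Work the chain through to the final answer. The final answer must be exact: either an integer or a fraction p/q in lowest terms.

1542

Stage 1: cross terms: (24*33 - 33*-34)=1914, (33*21 - -2*33)=759, (-2*-34 - 24*21)=-436; twice the area = |2237| = 2237; area = 2237/2; boundary points = 1 + 1 + 1 = 3; strictly interior points = area - boundary/2 + 1 = 1118; answer 1118
Stage 2: R1 = 1118; w = 17150; 17150 = 2 * 5^2 * 7^3; sigma = (1 + 2) * (1 + 5 + 25) * (1 + 7 + 49 + 343) = 3 * 31 * 400 = 37200; answer 37200
Stage 3: R2 = 37200; c = 24; cross terms: (9*6 - 16*-23)=422, (16*24 - 39*6)=150, (39*35 - -33*24)=2157, (-33*26 - -25*35)=17, (-25*-23 - 9*26)=341; twice the area = |3087| = 3087; area = 3087/2; boundary points = 1 + 1 + 1 + 1 + 1 = 5; strictly interior points = area - boundary/2 + 1 = 1542; answer 1542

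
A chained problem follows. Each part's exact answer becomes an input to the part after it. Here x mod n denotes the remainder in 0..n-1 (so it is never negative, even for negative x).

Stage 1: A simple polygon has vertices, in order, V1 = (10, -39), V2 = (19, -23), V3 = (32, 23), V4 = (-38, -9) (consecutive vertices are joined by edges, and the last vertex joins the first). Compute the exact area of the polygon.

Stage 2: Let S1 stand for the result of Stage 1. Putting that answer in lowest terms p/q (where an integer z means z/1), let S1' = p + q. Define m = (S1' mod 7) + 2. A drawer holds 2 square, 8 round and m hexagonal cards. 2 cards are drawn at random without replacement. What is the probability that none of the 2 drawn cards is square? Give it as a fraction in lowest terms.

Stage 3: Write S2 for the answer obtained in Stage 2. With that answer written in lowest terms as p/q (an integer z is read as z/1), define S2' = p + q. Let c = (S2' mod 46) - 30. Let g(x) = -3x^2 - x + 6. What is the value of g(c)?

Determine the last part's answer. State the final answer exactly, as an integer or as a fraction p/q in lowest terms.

-18

Stage 1: cross terms: (10*-23 - 19*-39)=511, (19*23 - 32*-23)=1173, (32*-9 - -38*23)=586, (-38*-39 - 10*-9)=1572; twice the area = |3842| = 3842; area = 1921; answer 1921
Stage 2: S1 = 1921; threaded value p + q = 1922; m = 6; total draws C(16,2) = 120; favorable C(14,2) = 91; P = 91/120; answer 91/120
Stage 3: S2 = 91/120; threaded value p + q = 211; c = -3; -3*(-3)^2 - 1*(-3)^1 + 6 = (-27) + (3) + (6) = -18; answer -18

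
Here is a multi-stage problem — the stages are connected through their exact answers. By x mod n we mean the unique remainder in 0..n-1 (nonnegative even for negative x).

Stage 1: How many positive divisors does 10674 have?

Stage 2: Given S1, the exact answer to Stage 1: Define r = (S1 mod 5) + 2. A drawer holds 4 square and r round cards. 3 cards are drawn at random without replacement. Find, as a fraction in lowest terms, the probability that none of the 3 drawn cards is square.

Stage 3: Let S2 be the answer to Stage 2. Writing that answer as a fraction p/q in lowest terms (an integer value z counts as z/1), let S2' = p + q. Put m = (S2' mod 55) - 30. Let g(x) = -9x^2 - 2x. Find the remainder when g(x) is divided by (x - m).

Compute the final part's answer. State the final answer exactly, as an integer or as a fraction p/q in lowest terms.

Stage 1: 10674 = 2 * 3^2 * 593; number of divisors = (1+1) * (2+1) * (1+1) = 12; answer 12
Stage 2: S1 = 12; r = 4; total draws C(8,3) = 56; favorable C(4,3) = 4; P = 1/14; answer 1/14
Stage 3: S2 = 1/14; threaded value p + q = 15; m = -15; remainder = value at the root: -9*(-15)^2 - 2*(-15)^1 = (-2025) + (30) = -1995; answer -1995

-1995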